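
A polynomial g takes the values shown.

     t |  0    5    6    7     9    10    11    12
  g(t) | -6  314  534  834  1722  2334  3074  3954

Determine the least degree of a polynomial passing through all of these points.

Divided differences on the nodes 0, 5, 6, 7, 9, 10, 11, 12:
  order 0: -6  314  534  834  1722  2334  3074  3954
  order 1: 64  220  300  444  612  740  880
  order 2: 26  40  48  56  64  70
  order 3: 2  2  2  2  2
  order 4: 0  0  0  0
  order 5: 0  0  0
  order 6: 0  0
  order 7: 0
The order-3 divided differences are all 2 (nonzero) and every higher order vanishes, so the data lies on a polynomial of degree exactly 3.

3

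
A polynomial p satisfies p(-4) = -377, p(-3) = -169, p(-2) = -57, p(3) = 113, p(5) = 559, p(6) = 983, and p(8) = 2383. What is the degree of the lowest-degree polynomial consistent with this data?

Divided differences on the nodes -4, -3, -2, 3, 5, 6, 8:
  order 0: -377  -169  -57  113  559  983  2383
  order 1: 208  112  34  223  424  700
  order 2: -48  -13  27  67  92
  order 3: 5  5  5  5
  order 4: 0  0  0
  order 5: 0  0
  order 6: 0
The order-3 divided differences are all 5 (nonzero) and every higher order vanishes, so the data lies on a polynomial of degree exactly 3.

3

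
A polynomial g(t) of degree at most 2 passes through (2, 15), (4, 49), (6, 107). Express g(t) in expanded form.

Write g(t) = at^2 + bt + c. Substituting each data point gives a linear system:
  4a + 2b + c = 15
  16a + 4b + c = 49
  36a + 6b + c = 107
Solving the system yields a = 3, b = -1, c = 5.
So g(t) = 3t^2 - t + 5.
Check: g(2) = 15. ✓

g(t) = 3t^2 - t + 5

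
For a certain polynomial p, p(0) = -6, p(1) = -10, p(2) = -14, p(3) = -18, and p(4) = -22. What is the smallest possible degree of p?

Forward differences of the values at u = 0, 1, 2, 3, 4:
  p  : -6  -10  -14  -18  -22
  Δ  : -4  -4  -4  -4
  Δ^2: 0  0  0
  Δ^3: 0  0
  Δ^4: 0
The first differences are constant (-4) and nonzero, while all higher differences vanish, so the minimal degree is 1.

1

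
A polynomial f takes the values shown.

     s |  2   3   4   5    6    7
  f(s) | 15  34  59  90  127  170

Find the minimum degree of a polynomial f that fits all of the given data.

Forward differences of the values at s = 2, 3, 4, 5, 6, 7:
  f  : 15  34  59  90  127  170
  Δ  : 19  25  31  37  43
  Δ^2: 6  6  6  6
  Δ^3: 0  0  0
  Δ^4: 0  0
  Δ^5: 0
The second differences are constant (6) and nonzero, while all higher differences vanish, so the minimal degree is 2.

2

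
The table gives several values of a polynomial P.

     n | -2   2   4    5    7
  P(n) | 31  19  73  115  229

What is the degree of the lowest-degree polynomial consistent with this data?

Divided differences on the nodes -2, 2, 4, 5, 7:
  order 0: 31  19  73  115  229
  order 1: -3  27  42  57
  order 2: 5  5  5
  order 3: 0  0
  order 4: 0
The order-2 divided differences are all 5 (nonzero) and every higher order vanishes, so the data lies on a polynomial of degree exactly 2.

2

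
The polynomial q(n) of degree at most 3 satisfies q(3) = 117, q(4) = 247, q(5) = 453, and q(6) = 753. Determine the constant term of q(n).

3

Write q(n) = an^3 + bn^2 + cn + d. Substituting each data point gives a linear system:
  27a + 9b + 3c + d = 117
  64a + 16b + 4c + d = 247
  125a + 25b + 5c + d = 453
  216a + 36b + 6c + d = 753
Solving the system yields a = 3, b = 2, c = 5, d = 3.
So q(n) = 3n^3 + 2n^2 + 5n + 3.
The constant term is 3.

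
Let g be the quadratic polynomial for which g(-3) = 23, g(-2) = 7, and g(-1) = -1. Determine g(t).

Write g(t) = at^2 + bt + c. Substituting each data point gives a linear system:
  9a - 3b + c = 23
  4a - 2b + c = 7
  a - b + c = -1
Solving the system yields a = 4, b = 4, c = -1.
So g(t) = 4t^2 + 4t - 1.
Check: g(-2) = 7. ✓

g(t) = 4t^2 + 4t - 1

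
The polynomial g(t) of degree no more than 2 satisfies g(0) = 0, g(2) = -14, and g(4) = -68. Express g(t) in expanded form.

g(t) = -5t^2 + 3t

Write g(t) = at^2 + bt + c. Substituting each data point gives a linear system:
  c = 0
  4a + 2b + c = -14
  16a + 4b + c = -68
Solving the system yields a = -5, b = 3, c = 0.
So g(t) = -5t^2 + 3t.
Check: g(4) = -68. ✓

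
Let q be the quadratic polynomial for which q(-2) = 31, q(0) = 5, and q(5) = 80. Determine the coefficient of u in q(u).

Write q(u) = au^2 + bu + c. Substituting each data point gives a linear system:
  4a - 2b + c = 31
  c = 5
  25a + 5b + c = 80
Solving the system yields a = 4, b = -5, c = 5.
So q(u) = 4u^2 - 5u + 5.
The coefficient of u is -5.

-5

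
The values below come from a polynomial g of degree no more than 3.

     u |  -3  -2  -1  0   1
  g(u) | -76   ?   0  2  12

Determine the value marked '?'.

The 4 known points determine the degree-3 polynomial uniquely.
Write g(u) = au^3 + bu^2 + cu + d. Substituting each data point gives a linear system:
  -27a + 9b - 3c + d = -76
  -a + b - c + d = 0
  d = 2
  a + b + c + d = 12
Solving the system yields a = 4, b = 4, c = 2, d = 2.
So g(u) = 4u³ + 4u² + 2u + 2.
Then g(-2) = -18.

-18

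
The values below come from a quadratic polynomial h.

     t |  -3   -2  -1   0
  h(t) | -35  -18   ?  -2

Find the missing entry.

-7

On equispaced nodes a degree-2 polynomial has vanishing third forward difference, so
  - h(-3) + 3·h(-2) - 3·h(-1) + h(0) = 0.
Substituting the known values and solving for h(-1):
  -3·h(-1) = 21
  h(-1) = -7.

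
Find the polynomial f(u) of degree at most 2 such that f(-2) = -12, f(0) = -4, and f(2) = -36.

Using the Lagrange interpolation formula with nodes -2, 0, 2:
  L_0(u) = u(u - 2) / 8
  L_1(u) = (u + 2)(u - 2) / -4
  L_2(u) = (u + 2)u / 8
Then f(u) = -12·L_0(u) - 4·L_1(u) - 36·L_2(u).
Expanding and collecting terms gives f(u) = -5u^2 - 6u - 4.
Check: f(0) = -4. ✓

f(u) = -5u^2 - 6u - 4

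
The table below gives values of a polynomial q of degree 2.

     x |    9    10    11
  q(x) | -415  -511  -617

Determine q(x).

q(x) = -5x^2 - x - 1

Using the Lagrange interpolation formula with nodes 9, 10, 11:
  L_0(x) = (x - 10)(x - 11) / 2
  L_1(x) = (x - 9)(x - 11) / -1
  L_2(x) = (x - 9)(x - 10) / 2
Then q(x) = -415·L_0(x) - 511·L_1(x) - 617·L_2(x).
Expanding and collecting terms gives q(x) = -5x^2 - x - 1.
Check: q(10) = -511. ✓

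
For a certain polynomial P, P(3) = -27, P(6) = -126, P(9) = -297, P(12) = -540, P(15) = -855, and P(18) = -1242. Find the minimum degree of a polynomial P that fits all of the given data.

2

Forward differences of the values at x = 3, 6, 9, 12, 15, 18:
  P  : -27  -126  -297  -540  -855  -1242
  Δ  : -99  -171  -243  -315  -387
  Δ^2: -72  -72  -72  -72
  Δ^3: 0  0  0
  Δ^4: 0  0
  Δ^5: 0
The second differences are constant (-72) and nonzero, while all higher differences vanish, so the minimal degree is 2.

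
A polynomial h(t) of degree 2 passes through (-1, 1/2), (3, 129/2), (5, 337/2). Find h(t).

Write h(t) = at^2 + bt + c. Substituting each data point gives a linear system:
  a - b + c = 1/2
  9a + 3b + c = 129/2
  25a + 5b + c = 337/2
Solving the system yields a = 6, b = 4, c = -3/2.
So h(t) = 6t^2 + 4t - 3/2.
Check: h(3) = 129/2. ✓

h(t) = 6t^2 + 4t - 3/2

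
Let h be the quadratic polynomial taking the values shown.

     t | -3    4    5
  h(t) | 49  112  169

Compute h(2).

34

Write h(t) = at^2 + bt + c. Substituting each data point gives a linear system:
  9a - 3b + c = 49
  16a + 4b + c = 112
  25a + 5b + c = 169
Solving the system yields a = 6, b = 3, c = 4.
So h(t) = 6t^2 + 3t + 4.
Then h(2) = 34.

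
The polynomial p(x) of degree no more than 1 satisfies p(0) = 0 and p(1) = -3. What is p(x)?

p(x) = -3x

Write p(x) = ax + b. Substituting each data point gives a linear system:
  b = 0
  a + b = -3
Solving the system yields a = -3, b = 0.
So p(x) = -3x.
Check: p(1) = -3. ✓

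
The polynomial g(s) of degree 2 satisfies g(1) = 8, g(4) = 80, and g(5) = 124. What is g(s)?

g(s) = 5s^2 - s + 4

Write g(s) = as^2 + bs + c. Substituting each data point gives a linear system:
  a + b + c = 8
  16a + 4b + c = 80
  25a + 5b + c = 124
Solving the system yields a = 5, b = -1, c = 4.
So g(s) = 5s^2 - s + 4.
Check: g(1) = 8. ✓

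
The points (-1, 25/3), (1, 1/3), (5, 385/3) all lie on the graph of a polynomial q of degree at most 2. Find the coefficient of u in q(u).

Write q(u) = au^2 + bu + c. Substituting each data point gives a linear system:
  a - b + c = 25/3
  a + b + c = 1/3
  25a + 5b + c = 385/3
Solving the system yields a = 6, b = -4, c = -5/3.
So q(u) = 6u² - 4u - 5/3.
The coefficient of u is -4.

-4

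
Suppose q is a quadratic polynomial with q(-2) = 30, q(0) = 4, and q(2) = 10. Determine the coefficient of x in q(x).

-5

Write q(x) = ax^2 + bx + c. Substituting each data point gives a linear system:
  4a - 2b + c = 30
  c = 4
  4a + 2b + c = 10
Solving the system yields a = 4, b = -5, c = 4.
So q(x) = 4x^2 - 5x + 4.
The coefficient of x is -5.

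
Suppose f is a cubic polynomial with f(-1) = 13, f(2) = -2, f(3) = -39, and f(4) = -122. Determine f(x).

Write f(x) = ax^3 + bx^2 + cx + d. Substituting each data point gives a linear system:
  -a + b - c + d = 13
  8a + 4b + 2c + d = -2
  27a + 9b + 3c + d = -39
  64a + 16b + 4c + d = -122
Solving the system yields a = -3, b = 4, c = 0, d = 6.
So f(x) = -3x^3 + 4x^2 + 6.
Check: f(2) = -2. ✓

f(x) = -3x^3 + 4x^2 + 6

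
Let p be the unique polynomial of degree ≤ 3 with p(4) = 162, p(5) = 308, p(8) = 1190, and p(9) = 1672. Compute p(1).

Using the Lagrange interpolation formula with nodes 4, 5, 8, 9:
  L_0(s) = (s - 5)(s - 8)(s - 9) / -20
  L_1(s) = (s - 4)(s - 8)(s - 9) / 12
  L_2(s) = (s - 4)(s - 5)(s - 9) / -12
  L_3(s) = (s - 4)(s - 5)(s - 8) / 20
Then p(s) = 162·L_0(s) + 308·L_1(s) + 1190·L_2(s) + 1672·L_3(s).
Expanding and collecting terms gives p(s) = 2s^3 + 3s^2 - 3s - 2.
Evaluating at s = 1: p(1) = 0.

0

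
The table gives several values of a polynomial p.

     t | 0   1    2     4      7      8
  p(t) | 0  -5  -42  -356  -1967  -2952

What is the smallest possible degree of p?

3

Divided differences on the nodes 0, 1, 2, 4, 7, 8:
  order 0: 0  -5  -42  -356  -1967  -2952
  order 1: -5  -37  -157  -537  -985
  order 2: -16  -40  -76  -112
  order 3: -6  -6  -6
  order 4: 0  0
  order 5: 0
The order-3 divided differences are all -6 (nonzero) and every higher order vanishes, so the data lies on a polynomial of degree exactly 3.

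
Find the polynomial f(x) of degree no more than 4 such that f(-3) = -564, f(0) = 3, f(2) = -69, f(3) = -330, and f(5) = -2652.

f(x) = -5x^4 + 5x^3 - 5x^2 - 6x + 3

Using the Lagrange interpolation formula with nodes -3, 0, 2, 3, 5:
  L_0(x) = x(x - 2)(x - 3)(x - 5) / 720
  L_1(x) = (x + 3)(x - 2)(x - 3)(x - 5) / -90
  L_2(x) = (x + 3)x(x - 3)(x - 5) / 30
  L_3(x) = (x + 3)x(x - 2)(x - 5) / -36
  L_4(x) = (x + 3)x(x - 2)(x - 3) / 240
Then f(x) = -564·L_0(x) + 3·L_1(x) - 69·L_2(x) - 330·L_3(x) - 2652·L_4(x).
Expanding and collecting terms gives f(x) = -5x^4 + 5x^3 - 5x^2 - 6x + 3.
Check: f(-3) = -564. ✓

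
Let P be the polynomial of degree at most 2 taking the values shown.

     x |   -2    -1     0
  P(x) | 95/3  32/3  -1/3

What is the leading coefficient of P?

5

Write P(x) = ax^2 + bx + c. Substituting each data point gives a linear system:
  4a - 2b + c = 95/3
  a - b + c = 32/3
  c = -1/3
Solving the system yields a = 5, b = -6, c = -1/3.
So P(x) = 5x^2 - 6x - 1/3.
The leading coefficient is 5.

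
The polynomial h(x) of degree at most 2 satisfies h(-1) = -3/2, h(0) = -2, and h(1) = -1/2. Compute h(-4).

12

Write h(x) = ax^2 + bx + c. Substituting each data point gives a linear system:
  a - b + c = -3/2
  c = -2
  a + b + c = -1/2
Solving the system yields a = 1, b = 1/2, c = -2.
So h(x) = x^2 + (1/2)x - 2.
Then h(-4) = 12.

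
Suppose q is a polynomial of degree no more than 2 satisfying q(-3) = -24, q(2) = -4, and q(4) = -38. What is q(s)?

Write q(s) = as^2 + bs + c. Substituting each data point gives a linear system:
  9a - 3b + c = -24
  4a + 2b + c = -4
  16a + 4b + c = -38
Solving the system yields a = -3, b = 1, c = 6.
So q(s) = -3s^2 + s + 6.
Check: q(-3) = -24. ✓

q(s) = -3s^2 + s + 6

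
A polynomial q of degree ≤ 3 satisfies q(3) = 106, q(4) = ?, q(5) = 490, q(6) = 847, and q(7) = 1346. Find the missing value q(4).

251

The 4 known points determine the degree-3 polynomial uniquely.
Write q(u) = au^3 + bu^2 + cu + d. Substituting each data point gives a linear system:
  27a + 9b + 3c + d = 106
  125a + 25b + 5c + d = 490
  216a + 36b + 6c + d = 847
  343a + 49b + 7c + d = 1346
Solving the system yields a = 4, b = -1, c = 4, d = -5.
So q(u) = 4u³ - u² + 4u - 5.
Then q(4) = 251.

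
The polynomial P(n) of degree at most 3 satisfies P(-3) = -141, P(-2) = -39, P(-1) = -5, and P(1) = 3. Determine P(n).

Write P(n) = an^3 + bn^2 + cn + d. Substituting each data point gives a linear system:
  -27a + 9b - 3c + d = -141
  -8a + 4b - 2c + d = -39
  -a + b - c + d = -5
  a + b + c + d = 3
Solving the system yields a = 6, b = 2, c = -2, d = -3.
So P(n) = 6n^3 + 2n^2 - 2n - 3.
Check: P(1) = 3. ✓

P(n) = 6n^3 + 2n^2 - 2n - 3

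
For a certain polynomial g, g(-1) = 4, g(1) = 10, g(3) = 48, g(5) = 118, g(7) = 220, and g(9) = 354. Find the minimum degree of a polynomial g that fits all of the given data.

2

Forward differences of the values at t = -1, 1, 3, 5, 7, 9:
  g  : 4  10  48  118  220  354
  Δ  : 6  38  70  102  134
  Δ^2: 32  32  32  32
  Δ^3: 0  0  0
  Δ^4: 0  0
  Δ^5: 0
The second differences are constant (32) and nonzero, while all higher differences vanish, so the minimal degree is 2.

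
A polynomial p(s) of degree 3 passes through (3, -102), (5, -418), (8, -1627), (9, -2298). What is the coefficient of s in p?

-3

Write p(s) = as^3 + bs^2 + cs + d. Substituting each data point gives a linear system:
  27a + 9b + 3c + d = -102
  125a + 25b + 5c + d = -418
  512a + 64b + 8c + d = -1627
  729a + 81b + 9c + d = -2298
Solving the system yields a = -3, b = -1, c = -3, d = -3.
So p(s) = -3s^3 - s^2 - 3s - 3.
The coefficient of s is -3.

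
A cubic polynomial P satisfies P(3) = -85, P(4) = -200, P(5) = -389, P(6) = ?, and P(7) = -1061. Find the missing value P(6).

On equispaced nodes a degree-3 polynomial has vanishing fourth forward difference, so
  P(3) - 4·P(4) + 6·P(5) - 4·P(6) + P(7) = 0.
Substituting the known values and solving for P(6):
  -4·P(6) = 2680
  P(6) = -670.

-670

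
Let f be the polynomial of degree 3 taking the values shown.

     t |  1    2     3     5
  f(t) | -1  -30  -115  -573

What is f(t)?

Write f(t) = at^3 + bt^2 + ct + d. Substituting each data point gives a linear system:
  a + b + c + d = -1
  8a + 4b + 2c + d = -30
  27a + 9b + 3c + d = -115
  125a + 25b + 5c + d = -573
Solving the system yields a = -5, b = 2, c = 0, d = 2.
So f(t) = -5t³ + 2t² + 2.
Check: f(2) = -30. ✓

f(t) = -5t^3 + 2t^2 + 2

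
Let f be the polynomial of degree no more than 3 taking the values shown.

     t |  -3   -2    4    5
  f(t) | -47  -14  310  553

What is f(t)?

Write f(t) = at^3 + bt^2 + ct + d. Substituting each data point gives a linear system:
  -27a + 9b - 3c + d = -47
  -8a + 4b - 2c + d = -14
  64a + 16b + 4c + d = 310
  125a + 25b + 5c + d = 553
Solving the system yields a = 3, b = 6, c = 6, d = -2.
So f(t) = 3t^3 + 6t^2 + 6t - 2.
Check: f(4) = 310. ✓

f(t) = 3t^3 + 6t^2 + 6t - 2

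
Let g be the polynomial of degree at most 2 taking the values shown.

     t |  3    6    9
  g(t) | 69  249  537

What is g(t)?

Write g(t) = at^2 + bt + c. Substituting each data point gives a linear system:
  9a + 3b + c = 69
  36a + 6b + c = 249
  81a + 9b + c = 537
Solving the system yields a = 6, b = 6, c = -3.
So g(t) = 6t^2 + 6t - 3.
Check: g(6) = 249. ✓

g(t) = 6t^2 + 6t - 3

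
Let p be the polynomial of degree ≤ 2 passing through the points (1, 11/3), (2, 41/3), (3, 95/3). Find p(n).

Write p(n) = an^2 + bn + c. Substituting each data point gives a linear system:
  a + b + c = 11/3
  4a + 2b + c = 41/3
  9a + 3b + c = 95/3
Solving the system yields a = 4, b = -2, c = 5/3.
So p(n) = 4n^2 - 2n + 5/3.
Check: p(1) = 11/3. ✓

p(n) = 4n^2 - 2n + 5/3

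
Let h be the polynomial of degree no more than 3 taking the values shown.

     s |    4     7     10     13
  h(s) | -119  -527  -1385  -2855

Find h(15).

-4255

Using the Lagrange interpolation formula with nodes 4, 7, 10, 13:
  L_0(s) = (s - 7)(s - 10)(s - 13) / -162
  L_1(s) = (s - 4)(s - 10)(s - 13) / 54
  L_2(s) = (s - 4)(s - 7)(s - 13) / -54
  L_3(s) = (s - 4)(s - 7)(s - 10) / 162
Then h(s) = -119·L_0(s) - 527·L_1(s) - 1385·L_2(s) - 2855·L_3(s).
Expanding and collecting terms gives h(s) = -s³ - 4s² + s + 5.
Evaluating at s = 15: h(15) = -4255.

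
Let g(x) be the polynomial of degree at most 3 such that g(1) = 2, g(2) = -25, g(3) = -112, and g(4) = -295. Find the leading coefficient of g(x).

-6

Write g(x) = ax^3 + bx^2 + cx + d. Substituting each data point gives a linear system:
  a + b + c + d = 2
  8a + 4b + 2c + d = -25
  27a + 9b + 3c + d = -112
  64a + 16b + 4c + d = -295
Solving the system yields a = -6, b = 6, c = -3, d = 5.
So g(x) = -6x^3 + 6x^2 - 3x + 5.
The leading coefficient is -6.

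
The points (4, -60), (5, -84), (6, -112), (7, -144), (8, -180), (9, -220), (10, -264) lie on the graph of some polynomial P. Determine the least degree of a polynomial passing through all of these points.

2

Forward differences of the values at t = 4, 5, 6, 7, 8, 9, 10:
  P  : -60  -84  -112  -144  -180  -220  -264
  Δ  : -24  -28  -32  -36  -40  -44
  Δ^2: -4  -4  -4  -4  -4
  Δ^3: 0  0  0  0
  Δ^4: 0  0  0
  Δ^5: 0  0
  Δ^6: 0
The second differences are constant (-4) and nonzero, while all higher differences vanish, so the minimal degree is 2.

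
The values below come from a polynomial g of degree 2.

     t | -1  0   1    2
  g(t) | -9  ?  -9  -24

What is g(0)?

-4

The 3 known points determine the degree-2 polynomial uniquely.
Write g(t) = at^2 + bt + c. Substituting each data point gives a linear system:
  a - b + c = -9
  a + b + c = -9
  4a + 2b + c = -24
Solving the system yields a = -5, b = 0, c = -4.
So g(t) = -5t² - 4.
Then g(0) = -4.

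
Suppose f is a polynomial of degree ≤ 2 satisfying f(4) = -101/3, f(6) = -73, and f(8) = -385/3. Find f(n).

Write f(n) = an^2 + bn + c. Substituting each data point gives a linear system:
  16a + 4b + c = -101/3
  36a + 6b + c = -73
  64a + 8b + c = -385/3
Solving the system yields a = -2, b = 1/3, c = -3.
So f(n) = -2n^2 + (1/3)n - 3.
Check: f(8) = -385/3. ✓

f(n) = -2n^2 + (1/3)n - 3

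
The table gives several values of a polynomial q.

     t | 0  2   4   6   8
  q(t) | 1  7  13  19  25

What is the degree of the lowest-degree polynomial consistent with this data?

Forward differences of the values at t = 0, 2, 4, 6, 8:
  q  : 1  7  13  19  25
  Δ  : 6  6  6  6
  Δ^2: 0  0  0
  Δ^3: 0  0
  Δ^4: 0
The first differences are constant (6) and nonzero, while all higher differences vanish, so the minimal degree is 1.

1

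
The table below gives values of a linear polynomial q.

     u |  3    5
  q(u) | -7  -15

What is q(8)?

-27

Using the Lagrange interpolation formula with nodes 3, 5:
  L_0(u) = (u - 5) / -2
  L_1(u) = (u - 3) / 2
Then q(u) = -7·L_0(u) - 15·L_1(u).
Expanding and collecting terms gives q(u) = -4u + 5.
Evaluating at u = 8: q(8) = -27.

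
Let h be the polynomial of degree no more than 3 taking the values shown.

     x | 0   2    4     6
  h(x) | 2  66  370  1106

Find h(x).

Using the Lagrange interpolation formula with nodes 0, 2, 4, 6:
  L_0(x) = (x - 2)(x - 4)(x - 6) / -48
  L_1(x) = x(x - 4)(x - 6) / 16
  L_2(x) = x(x - 2)(x - 6) / -16
  L_3(x) = x(x - 2)(x - 4) / 48
Then h(x) = 2·L_0(x) + 66·L_1(x) + 370·L_2(x) + 1106·L_3(x).
Expanding and collecting terms gives h(x) = 4x³ + 6x² + 4x + 2.
Check: h(0) = 2. ✓

h(x) = 4x^3 + 6x^2 + 4x + 2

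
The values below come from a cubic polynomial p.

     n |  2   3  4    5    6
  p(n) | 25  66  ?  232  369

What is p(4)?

133

On equispaced nodes a degree-3 polynomial has vanishing fourth forward difference, so
  p(2) - 4·p(3) + 6·p(4) - 4·p(5) + p(6) = 0.
Substituting the known values and solving for p(4):
  6·p(4) = 798
  p(4) = 133.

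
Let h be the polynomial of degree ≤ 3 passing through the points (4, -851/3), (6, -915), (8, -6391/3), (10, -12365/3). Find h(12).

-7081

Write h(t) = at^3 + bt^2 + ct + d. Substituting each data point gives a linear system:
  64a + 16b + 4c + d = -851/3
  216a + 36b + 6c + d = -915
  512a + 64b + 8c + d = -6391/3
  1000a + 100b + 10c + d = -12365/3
Solving the system yields a = -4, b = -1, c = -5/3, d = -5.
So h(t) = -4t^3 - t^2 - (5/3)t - 5.
Then h(12) = -7081.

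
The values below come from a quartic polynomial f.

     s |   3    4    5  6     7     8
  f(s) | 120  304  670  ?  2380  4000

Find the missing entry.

1320

The 5 known points determine the degree-4 polynomial uniquely.
Write f(s) = as^4 + bs^3 + cs^2 + ds + e. Substituting each data point gives a linear system:
  81a + 27b + 9c + 3d + e = 120
  256a + 64b + 16c + 4d + e = 304
  625a + 125b + 25c + 5d + e = 670
  2401a + 343b + 49c + 7d + e = 2380
  4096a + 512b + 64c + 8d + e = 4000
Solving the system yields a = 1, b = -1, c = 6, d = 4, e = 0.
So f(s) = s⁴ - s³ + 6s² + 4s.
Then f(6) = 1320.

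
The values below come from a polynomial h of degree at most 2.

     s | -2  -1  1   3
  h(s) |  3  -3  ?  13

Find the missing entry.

-3

The 3 known points determine the degree-2 polynomial uniquely.
Write h(s) = as^2 + bs + c. Substituting each data point gives a linear system:
  4a - 2b + c = 3
  a - b + c = -3
  9a + 3b + c = 13
Solving the system yields a = 2, b = 0, c = -5.
So h(s) = 2s^2 - 5.
Then h(1) = -3.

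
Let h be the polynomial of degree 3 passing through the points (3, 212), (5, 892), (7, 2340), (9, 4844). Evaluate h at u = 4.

Write h(u) = au^3 + bu^2 + cu + d. Substituting each data point gives a linear system:
  27a + 9b + 3c + d = 212
  125a + 25b + 5c + d = 892
  343a + 49b + 7c + d = 2340
  729a + 81b + 9c + d = 4844
Solving the system yields a = 6, b = 6, c = -2, d = 2.
So h(u) = 6u^3 + 6u^2 - 2u + 2.
Then h(4) = 474.

474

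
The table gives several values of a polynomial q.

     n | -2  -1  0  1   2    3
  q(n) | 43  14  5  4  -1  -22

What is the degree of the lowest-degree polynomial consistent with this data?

Forward differences of the values at n = -2, -1, 0, 1, 2, 3:
  q  : 43  14  5  4  -1  -22
  Δ  : -29  -9  -1  -5  -21
  Δ^2: 20  8  -4  -16
  Δ^3: -12  -12  -12
  Δ^4: 0  0
  Δ^5: 0
The third differences are constant (-12) and nonzero, while all higher differences vanish, so the minimal degree is 3.

3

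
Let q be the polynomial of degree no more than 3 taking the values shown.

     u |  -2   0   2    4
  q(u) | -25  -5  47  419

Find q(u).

Using the Lagrange interpolation formula with nodes -2, 0, 2, 4:
  L_0(u) = u(u - 2)(u - 4) / -48
  L_1(u) = (u + 2)(u - 2)(u - 4) / 16
  L_2(u) = (u + 2)u(u - 4) / -16
  L_3(u) = (u + 2)u(u - 2) / 48
Then q(u) = -25·L_0(u) - 5·L_1(u) + 47·L_2(u) + 419·L_3(u).
Expanding and collecting terms gives q(u) = 6u^3 + 4u^2 - 6u - 5.
Check: q(-2) = -25. ✓

q(u) = 6u^3 + 4u^2 - 6u - 5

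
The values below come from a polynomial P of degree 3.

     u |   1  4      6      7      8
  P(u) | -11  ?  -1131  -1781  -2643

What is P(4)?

The 4 known points determine the degree-3 polynomial uniquely.
Write P(u) = au^3 + bu^2 + cu + d. Substituting each data point gives a linear system:
  a + b + c + d = -11
  216a + 36b + 6c + d = -1131
  343a + 49b + 7c + d = -1781
  512a + 64b + 8c + d = -2643
Solving the system yields a = -5, b = -1, c = -2, d = -3.
So P(u) = -5u³ - u² - 2u - 3.
Then P(4) = -347.

-347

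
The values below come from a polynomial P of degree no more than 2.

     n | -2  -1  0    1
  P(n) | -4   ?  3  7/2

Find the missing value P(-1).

On equispaced nodes a degree-2 polynomial has vanishing third forward difference, so
  - P(-2) + 3·P(-1) - 3·P(0) + P(1) = 0.
Substituting the known values and solving for P(-1):
  3·P(-1) = 3/2
  P(-1) = 1/2.

1/2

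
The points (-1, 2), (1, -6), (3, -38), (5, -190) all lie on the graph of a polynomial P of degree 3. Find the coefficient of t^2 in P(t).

Write P(t) = at^3 + bt^2 + ct + d. Substituting each data point gives a linear system:
  -a + b - c + d = 2
  a + b + c + d = -6
  27a + 9b + 3c + d = -38
  125a + 25b + 5c + d = -190
Solving the system yields a = -2, b = 3, c = -2, d = -5.
So P(t) = -2t^3 + 3t^2 - 2t - 5.
The coefficient of t^2 is 3.

3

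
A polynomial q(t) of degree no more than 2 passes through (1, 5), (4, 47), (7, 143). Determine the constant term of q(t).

3

Write q(t) = at^2 + bt + c. Substituting each data point gives a linear system:
  a + b + c = 5
  16a + 4b + c = 47
  49a + 7b + c = 143
Solving the system yields a = 3, b = -1, c = 3.
So q(t) = 3t^2 - t + 3.
The constant term is 3.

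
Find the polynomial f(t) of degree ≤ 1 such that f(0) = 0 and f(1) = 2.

f(t) = 2t

Write f(t) = at + b. Substituting each data point gives a linear system:
  b = 0
  a + b = 2
Solving the system yields a = 2, b = 0.
So f(t) = 2t.
Check: f(0) = 0. ✓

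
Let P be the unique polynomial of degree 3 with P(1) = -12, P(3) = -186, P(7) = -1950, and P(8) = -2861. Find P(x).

P(x) = -5x^3 - 4x^2 - 6x + 3

Using the Lagrange interpolation formula with nodes 1, 3, 7, 8:
  L_0(x) = (x - 3)(x - 7)(x - 8) / -84
  L_1(x) = (x - 1)(x - 7)(x - 8) / 40
  L_2(x) = (x - 1)(x - 3)(x - 8) / -24
  L_3(x) = (x - 1)(x - 3)(x - 7) / 35
Then P(x) = -12·L_0(x) - 186·L_1(x) - 1950·L_2(x) - 2861·L_3(x).
Expanding and collecting terms gives P(x) = -5x^3 - 4x^2 - 6x + 3.
Check: P(1) = -12. ✓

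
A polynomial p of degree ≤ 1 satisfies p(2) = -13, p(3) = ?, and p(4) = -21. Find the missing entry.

-17

The 2 known points determine the degree-1 polynomial uniquely.
Write p(n) = an + b. Substituting each data point gives a linear system:
  2a + b = -13
  4a + b = -21
Solving the system yields a = -4, b = -5.
So p(n) = -4n - 5.
Then p(3) = -17.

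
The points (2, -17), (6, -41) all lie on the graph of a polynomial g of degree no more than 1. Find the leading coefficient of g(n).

-6

Write g(n) = an + b. Substituting each data point gives a linear system:
  2a + b = -17
  6a + b = -41
Solving the system yields a = -6, b = -5.
So g(n) = -6n - 5.
The leading coefficient is -6.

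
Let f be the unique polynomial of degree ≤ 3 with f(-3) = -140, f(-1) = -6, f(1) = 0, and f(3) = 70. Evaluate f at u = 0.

1

Write f(u) = au^3 + bu^2 + cu + d. Substituting each data point gives a linear system:
  -27a + 9b - 3c + d = -140
  -a + b - c + d = -6
  a + b + c + d = 0
  27a + 9b + 3c + d = 70
Solving the system yields a = 4, b = -4, c = -1, d = 1.
So f(u) = 4u^3 - 4u^2 - u + 1.
Then f(0) = 1.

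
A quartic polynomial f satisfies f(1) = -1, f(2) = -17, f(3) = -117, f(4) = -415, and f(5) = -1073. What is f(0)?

Write f(t) = at^4 + bt^3 + ct^2 + dt + e. Substituting each data point gives a linear system:
  a + b + c + d + e = -1
  16a + 8b + 4c + 2d + e = -17
  81a + 27b + 9c + 3d + e = -117
  256a + 64b + 16c + 4d + e = -415
  625a + 125b + 25c + 5d + e = -1073
Solving the system yields a = -2, b = 1, c = 2, d = 1, e = -3.
So f(t) = -2t⁴ + t³ + 2t² + t - 3.
Then f(0) = -3.

-3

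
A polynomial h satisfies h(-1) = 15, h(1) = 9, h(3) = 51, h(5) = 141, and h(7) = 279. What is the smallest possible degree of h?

Forward differences of the values at n = -1, 1, 3, 5, 7:
  h  : 15  9  51  141  279
  Δ  : -6  42  90  138
  Δ^2: 48  48  48
  Δ^3: 0  0
  Δ^4: 0
The second differences are constant (48) and nonzero, while all higher differences vanish, so the minimal degree is 2.

2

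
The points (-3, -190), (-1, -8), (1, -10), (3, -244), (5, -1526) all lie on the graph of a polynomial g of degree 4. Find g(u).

Using the Lagrange interpolation formula with nodes -3, -1, 1, 3, 5:
  L_0(u) = (u + 1)(u - 1)(u - 3)(u - 5) / 384
  L_1(u) = (u + 3)(u - 1)(u - 3)(u - 5) / -96
  L_2(u) = (u + 3)(u + 1)(u - 3)(u - 5) / 64
  L_3(u) = (u + 3)(u + 1)(u - 1)(u - 5) / -96
  L_4(u) = (u + 3)(u + 1)(u - 1)(u - 3) / 384
Then g(u) = -190·L_0(u) - 8·L_1(u) - 10·L_2(u) - 244·L_3(u) - 1526·L_4(u).
Expanding and collecting terms gives g(u) = -2u⁴ - u³ - 6u² - 1.
Check: g(3) = -244. ✓

g(u) = -2u^4 - u^3 - 6u^2 - 1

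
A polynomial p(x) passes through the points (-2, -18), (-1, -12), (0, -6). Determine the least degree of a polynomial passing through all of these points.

1

Forward differences of the values at x = -2, -1, 0:
  p  : -18  -12  -6
  Δ  : 6  6
  Δ^2: 0
The first differences are constant (6) and nonzero, while all higher differences vanish, so the minimal degree is 1.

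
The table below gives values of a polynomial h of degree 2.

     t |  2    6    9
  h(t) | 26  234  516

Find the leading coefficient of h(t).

Write h(t) = at^2 + bt + c. Substituting each data point gives a linear system:
  4a + 2b + c = 26
  36a + 6b + c = 234
  81a + 9b + c = 516
Solving the system yields a = 6, b = 4, c = -6.
So h(t) = 6t² + 4t - 6.
The leading coefficient is 6.

6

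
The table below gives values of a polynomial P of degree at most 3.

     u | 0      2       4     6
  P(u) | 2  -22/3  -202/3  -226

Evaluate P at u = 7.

-1072/3

Forward differences of the values at u = 0, 2, 4, 6:
  P  : 2  -22/3  -202/3  -226
  Δ  : -28/3  -60  -476/3
  Δ^2: -152/3  -296/3
  Δ^3: -48
The third differences are constant, confirming degree 3.
Interpolating (Newton forward form) and evaluating at u = 7 gives P(7) = -1072/3.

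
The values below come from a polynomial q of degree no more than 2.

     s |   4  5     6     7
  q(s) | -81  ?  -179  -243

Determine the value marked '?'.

On equispaced nodes a degree-2 polynomial has vanishing third forward difference, so
  - q(4) + 3·q(5) - 3·q(6) + q(7) = 0.
Substituting the known values and solving for q(5):
  3·q(5) = -375
  q(5) = -125.

-125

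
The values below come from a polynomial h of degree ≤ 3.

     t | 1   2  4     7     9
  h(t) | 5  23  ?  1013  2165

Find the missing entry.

The 4 known points determine the degree-3 polynomial uniquely.
Write h(t) = at^3 + bt^2 + ct + d. Substituting each data point gives a linear system:
  a + b + c + d = 5
  8a + 4b + 2c + d = 23
  343a + 49b + 7c + d = 1013
  729a + 81b + 9c + d = 2165
Solving the system yields a = 3, b = 0, c = -3, d = 5.
So h(t) = 3t^3 - 3t + 5.
Then h(4) = 185.

185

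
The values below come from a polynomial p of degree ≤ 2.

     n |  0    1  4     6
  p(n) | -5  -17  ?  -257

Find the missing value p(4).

The 3 known points determine the degree-2 polynomial uniquely.
Write p(n) = an^2 + bn + c. Substituting each data point gives a linear system:
  c = -5
  a + b + c = -17
  36a + 6b + c = -257
Solving the system yields a = -6, b = -6, c = -5.
So p(n) = -6n² - 6n - 5.
Then p(4) = -125.

-125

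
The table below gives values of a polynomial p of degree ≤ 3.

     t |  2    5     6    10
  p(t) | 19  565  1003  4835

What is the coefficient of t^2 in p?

-1

Write p(t) = at^3 + bt^2 + ct + d. Substituting each data point gives a linear system:
  8a + 4b + 2c + d = 19
  125a + 25b + 5c + d = 565
  216a + 36b + 6c + d = 1003
  1000a + 100b + 10c + d = 4835
Solving the system yields a = 5, b = -1, c = -6, d = -5.
So p(t) = 5t³ - t² - 6t - 5.
The coefficient of t^2 is -1.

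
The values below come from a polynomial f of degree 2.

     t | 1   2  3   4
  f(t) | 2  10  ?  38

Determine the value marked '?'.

22

On equispaced nodes a degree-2 polynomial has vanishing third forward difference, so
  - f(1) + 3·f(2) - 3·f(3) + f(4) = 0.
Substituting the known values and solving for f(3):
  -3·f(3) = -66
  f(3) = 22.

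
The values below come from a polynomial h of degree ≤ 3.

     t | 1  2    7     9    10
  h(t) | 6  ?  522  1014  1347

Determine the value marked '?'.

The 4 known points determine the degree-3 polynomial uniquely.
Write h(t) = at^3 + bt^2 + ct + d. Substituting each data point gives a linear system:
  a + b + c + d = 6
  343a + 49b + 7c + d = 522
  729a + 81b + 9c + d = 1014
  1000a + 100b + 10c + d = 1347
Solving the system yields a = 1, b = 3, c = 5, d = -3.
So h(t) = t³ + 3t² + 5t - 3.
Then h(2) = 27.

27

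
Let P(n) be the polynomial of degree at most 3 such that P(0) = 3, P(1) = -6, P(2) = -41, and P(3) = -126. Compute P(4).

-285

Using the Lagrange interpolation formula with nodes 0, 1, 2, 3:
  L_0(n) = (n - 1)(n - 2)(n - 3) / -6
  L_1(n) = n(n - 2)(n - 3) / 2
  L_2(n) = n(n - 1)(n - 3) / -2
  L_3(n) = n(n - 1)(n - 2) / 6
Then P(n) = 3·L_0(n) - 6·L_1(n) - 41·L_2(n) - 126·L_3(n).
Expanding and collecting terms gives P(n) = -4n^3 - n^2 - 4n + 3.
Evaluating at n = 4: P(4) = -285.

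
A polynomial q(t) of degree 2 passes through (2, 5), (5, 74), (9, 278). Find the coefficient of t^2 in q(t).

Write q(t) = at^2 + bt + c. Substituting each data point gives a linear system:
  4a + 2b + c = 5
  25a + 5b + c = 74
  81a + 9b + c = 278
Solving the system yields a = 4, b = -5, c = -1.
So q(t) = 4t² - 5t - 1.
The leading coefficient is 4.

4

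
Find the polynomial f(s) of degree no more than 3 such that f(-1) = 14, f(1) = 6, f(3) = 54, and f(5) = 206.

Write f(s) = as^3 + bs^2 + cs + d. Substituting each data point gives a linear system:
  -a + b - c + d = 14
  a + b + c + d = 6
  27a + 9b + 3c + d = 54
  125a + 25b + 5c + d = 206
Solving the system yields a = 1, b = 4, c = -5, d = 6.
So f(s) = s^3 + 4s^2 - 5s + 6.
Check: f(1) = 6. ✓

f(s) = s^3 + 4s^2 - 5s + 6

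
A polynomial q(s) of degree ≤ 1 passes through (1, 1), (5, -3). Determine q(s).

Write q(s) = as + b. Substituting each data point gives a linear system:
  a + b = 1
  5a + b = -3
Solving the system yields a = -1, b = 2.
So q(s) = -s + 2.
Check: q(5) = -3. ✓

q(s) = -s + 2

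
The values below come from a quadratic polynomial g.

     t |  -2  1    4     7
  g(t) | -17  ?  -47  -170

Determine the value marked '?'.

4

The 3 known points determine the degree-2 polynomial uniquely.
Write g(t) = at^2 + bt + c. Substituting each data point gives a linear system:
  4a - 2b + c = -17
  16a + 4b + c = -47
  49a + 7b + c = -170
Solving the system yields a = -4, b = 3, c = 5.
So g(t) = -4t^2 + 3t + 5.
Then g(1) = 4.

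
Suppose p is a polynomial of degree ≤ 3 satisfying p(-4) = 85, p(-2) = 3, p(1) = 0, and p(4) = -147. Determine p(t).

p(t) = -2t^3 - 2t^2 + 3t + 1

Write p(t) = at^3 + bt^2 + ct + d. Substituting each data point gives a linear system:
  -64a + 16b - 4c + d = 85
  -8a + 4b - 2c + d = 3
  a + b + c + d = 0
  64a + 16b + 4c + d = -147
Solving the system yields a = -2, b = -2, c = 3, d = 1.
So p(t) = -2t³ - 2t² + 3t + 1.
Check: p(1) = 0. ✓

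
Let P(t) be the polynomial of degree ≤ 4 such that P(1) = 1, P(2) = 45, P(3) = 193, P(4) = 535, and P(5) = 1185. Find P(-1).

Write P(t) = at^4 + bt^3 + ct^2 + dt + e. Substituting each data point gives a linear system:
  a + b + c + d + e = 1
  16a + 8b + 4c + 2d + e = 45
  81a + 27b + 9c + 3d + e = 193
  256a + 64b + 16c + 4d + e = 535
  625a + 125b + 25c + 5d + e = 1185
Solving the system yields a = 1, b = 5, c = -3, d = 3, e = -5.
So P(t) = t^4 + 5t^3 - 3t^2 + 3t - 5.
Then P(-1) = -15.

-15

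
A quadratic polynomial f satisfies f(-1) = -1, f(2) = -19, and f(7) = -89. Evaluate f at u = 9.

Write f(u) = au^2 + bu + c. Substituting each data point gives a linear system:
  a - b + c = -1
  4a + 2b + c = -19
  49a + 7b + c = -89
Solving the system yields a = -1, b = -5, c = -5.
So f(u) = -u^2 - 5u - 5.
Then f(9) = -131.

-131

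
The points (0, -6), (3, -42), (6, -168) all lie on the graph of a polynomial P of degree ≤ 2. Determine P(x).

Write P(x) = ax^2 + bx + c. Substituting each data point gives a linear system:
  c = -6
  9a + 3b + c = -42
  36a + 6b + c = -168
Solving the system yields a = -5, b = 3, c = -6.
So P(x) = -5x² + 3x - 6.
Check: P(6) = -168. ✓

P(x) = -5x^2 + 3x - 6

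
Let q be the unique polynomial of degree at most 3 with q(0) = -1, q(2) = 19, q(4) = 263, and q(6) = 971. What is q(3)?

98

Using the Lagrange interpolation formula with nodes 0, 2, 4, 6:
  L_0(t) = (t - 2)(t - 4)(t - 6) / -48
  L_1(t) = t(t - 4)(t - 6) / 16
  L_2(t) = t(t - 2)(t - 6) / -16
  L_3(t) = t(t - 2)(t - 4) / 48
Then q(t) = -1·L_0(t) + 19·L_1(t) + 263·L_2(t) + 971·L_3(t).
Expanding and collecting terms gives q(t) = 5t³ - 2t² - 6t - 1.
Evaluating at t = 3: q(3) = 98.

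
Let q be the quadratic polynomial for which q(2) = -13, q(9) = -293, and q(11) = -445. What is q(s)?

q(s) = -4s^2 + 4s - 5

Using the Lagrange interpolation formula with nodes 2, 9, 11:
  L_0(s) = (s - 9)(s - 11) / 63
  L_1(s) = (s - 2)(s - 11) / -14
  L_2(s) = (s - 2)(s - 9) / 18
Then q(s) = -13·L_0(s) - 293·L_1(s) - 445·L_2(s).
Expanding and collecting terms gives q(s) = -4s² + 4s - 5.
Check: q(9) = -293. ✓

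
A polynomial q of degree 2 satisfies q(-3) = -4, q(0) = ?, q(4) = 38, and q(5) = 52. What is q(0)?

2

The 3 known points determine the degree-2 polynomial uniquely.
Write q(t) = at^2 + bt + c. Substituting each data point gives a linear system:
  9a - 3b + c = -4
  16a + 4b + c = 38
  25a + 5b + c = 52
Solving the system yields a = 1, b = 5, c = 2.
So q(t) = t^2 + 5t + 2.
Then q(0) = 2.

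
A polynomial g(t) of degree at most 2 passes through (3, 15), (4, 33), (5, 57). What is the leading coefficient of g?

Write g(t) = at^2 + bt + c. Substituting each data point gives a linear system:
  9a + 3b + c = 15
  16a + 4b + c = 33
  25a + 5b + c = 57
Solving the system yields a = 3, b = -3, c = -3.
So g(t) = 3t^2 - 3t - 3.
The leading coefficient is 3.

3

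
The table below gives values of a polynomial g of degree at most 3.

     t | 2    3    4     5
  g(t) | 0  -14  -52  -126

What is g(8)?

-684

Write g(t) = at^3 + bt^2 + ct + d. Substituting each data point gives a linear system:
  8a + 4b + 2c + d = 0
  27a + 9b + 3c + d = -14
  64a + 16b + 4c + d = -52
  125a + 25b + 5c + d = -126
Solving the system yields a = -2, b = 6, c = -6, d = 4.
So g(t) = -2t^3 + 6t^2 - 6t + 4.
Then g(8) = -684.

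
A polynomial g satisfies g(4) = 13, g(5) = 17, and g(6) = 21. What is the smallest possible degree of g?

1

Forward differences of the values at x = 4, 5, 6:
  g  : 13  17  21
  Δ  : 4  4
  Δ^2: 0
The first differences are constant (4) and nonzero, while all higher differences vanish, so the minimal degree is 1.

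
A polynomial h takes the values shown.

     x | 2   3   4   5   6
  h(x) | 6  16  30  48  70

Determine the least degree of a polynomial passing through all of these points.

2

Forward differences of the values at x = 2, 3, 4, 5, 6:
  h  : 6  16  30  48  70
  Δ  : 10  14  18  22
  Δ^2: 4  4  4
  Δ^3: 0  0
  Δ^4: 0
The second differences are constant (4) and nonzero, while all higher differences vanish, so the minimal degree is 2.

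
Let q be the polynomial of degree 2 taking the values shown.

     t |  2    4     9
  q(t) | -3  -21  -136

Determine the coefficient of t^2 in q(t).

-2

Write q(t) = at^2 + bt + c. Substituting each data point gives a linear system:
  4a + 2b + c = -3
  16a + 4b + c = -21
  81a + 9b + c = -136
Solving the system yields a = -2, b = 3, c = -1.
So q(t) = -2t² + 3t - 1.
The leading coefficient is -2.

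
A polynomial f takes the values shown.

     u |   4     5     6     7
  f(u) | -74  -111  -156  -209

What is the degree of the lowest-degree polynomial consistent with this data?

Forward differences of the values at u = 4, 5, 6, 7:
  f  : -74  -111  -156  -209
  Δ  : -37  -45  -53
  Δ^2: -8  -8
  Δ^3: 0
The second differences are constant (-8) and nonzero, while all higher differences vanish, so the minimal degree is 2.

2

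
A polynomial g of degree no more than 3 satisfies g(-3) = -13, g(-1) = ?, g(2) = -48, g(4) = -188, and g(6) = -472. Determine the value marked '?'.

-3

The 4 known points determine the degree-3 polynomial uniquely.
Write g(u) = au^3 + bu^2 + cu + d. Substituting each data point gives a linear system:
  -27a + 9b - 3c + d = -13
  8a + 4b + 2c + d = -48
  64a + 16b + 4c + d = -188
  216a + 36b + 6c + d = -472
Solving the system yields a = -1, b = -6, c = -6, d = -4.
So g(u) = -u³ - 6u² - 6u - 4.
Then g(-1) = -3.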